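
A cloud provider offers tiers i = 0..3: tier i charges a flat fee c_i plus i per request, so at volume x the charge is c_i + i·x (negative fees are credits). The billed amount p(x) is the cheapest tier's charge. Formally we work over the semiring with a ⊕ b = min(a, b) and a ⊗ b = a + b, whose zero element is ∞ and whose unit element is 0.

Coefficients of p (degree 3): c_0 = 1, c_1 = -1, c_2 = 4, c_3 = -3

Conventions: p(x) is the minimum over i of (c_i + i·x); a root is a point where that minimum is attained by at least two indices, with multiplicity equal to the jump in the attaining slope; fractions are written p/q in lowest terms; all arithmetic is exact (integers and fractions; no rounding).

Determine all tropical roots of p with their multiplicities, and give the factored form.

hull edge (i=0, c=1) to (i=1, c=-1): slope -2, span 1
hull edge (i=1, c=-1) to (i=3, c=-3): slope -1, span 2
Factored form: p(x) = -3 ⊗ (x ⊕ 1) ⊗ (x ⊕ 1) ⊗ (x ⊕ 2)
Answer: roots = 1 (mult 2), 2 (mult 1)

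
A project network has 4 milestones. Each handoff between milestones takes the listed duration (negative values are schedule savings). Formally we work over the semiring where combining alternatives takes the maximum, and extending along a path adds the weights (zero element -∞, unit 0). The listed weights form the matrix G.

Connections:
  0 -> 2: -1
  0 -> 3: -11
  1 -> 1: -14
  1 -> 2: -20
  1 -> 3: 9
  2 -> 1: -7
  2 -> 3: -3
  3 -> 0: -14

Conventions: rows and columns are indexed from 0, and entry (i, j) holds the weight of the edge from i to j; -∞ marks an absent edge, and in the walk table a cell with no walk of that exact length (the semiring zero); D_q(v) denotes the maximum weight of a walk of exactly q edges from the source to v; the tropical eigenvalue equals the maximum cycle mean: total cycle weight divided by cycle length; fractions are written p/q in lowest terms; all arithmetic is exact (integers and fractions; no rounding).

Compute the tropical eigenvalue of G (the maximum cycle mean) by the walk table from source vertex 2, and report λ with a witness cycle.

q=0: [-∞, -∞, 0, -∞]
q=1: [-∞, -7, -∞, -3]
q=2: [-17, -21, -27, 2]
q=3: [-12, -34, -18, -12]
q=4: [-26, -25, -13, -21]
Optimal cycle mean attained by: cycle 0->2->1->3->0, total (-1) + (-7) + 9 + (-14), length 4.
Answer: λ = -13/4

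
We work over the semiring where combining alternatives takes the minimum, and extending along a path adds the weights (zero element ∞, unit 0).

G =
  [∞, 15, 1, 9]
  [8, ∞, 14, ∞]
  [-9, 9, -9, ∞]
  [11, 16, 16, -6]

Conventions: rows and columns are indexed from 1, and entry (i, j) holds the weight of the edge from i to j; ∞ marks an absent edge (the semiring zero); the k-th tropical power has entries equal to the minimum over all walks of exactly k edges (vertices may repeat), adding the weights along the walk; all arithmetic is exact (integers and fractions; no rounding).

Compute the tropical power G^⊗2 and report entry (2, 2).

G^⊗2:
  [-8, 10, -8, 3]
  [5, 23, 5, 17]
  [-18, 0, -18, 0]
  [5, 10, 7, -12]
Key observation: the optimum is the walk 2->1->2, with weight 8 + 15 = 23.
Optimal value attained by: walk 2->1->2.
Answer: (G^⊗2)[2][2] = 23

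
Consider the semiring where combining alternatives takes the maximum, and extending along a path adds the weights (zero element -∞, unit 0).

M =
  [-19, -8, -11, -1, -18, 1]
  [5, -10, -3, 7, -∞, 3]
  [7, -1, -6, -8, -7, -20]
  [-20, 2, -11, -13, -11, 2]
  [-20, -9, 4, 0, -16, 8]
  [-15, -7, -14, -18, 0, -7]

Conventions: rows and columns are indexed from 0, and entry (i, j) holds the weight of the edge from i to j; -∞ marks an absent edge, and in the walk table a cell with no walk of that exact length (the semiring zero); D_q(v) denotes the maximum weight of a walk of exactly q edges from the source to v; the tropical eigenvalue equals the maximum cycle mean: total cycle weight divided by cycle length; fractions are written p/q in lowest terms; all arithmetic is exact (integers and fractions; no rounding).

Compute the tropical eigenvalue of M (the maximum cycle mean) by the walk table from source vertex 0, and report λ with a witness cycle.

q=0: [0, -∞, -∞, -∞, -∞, -∞]
q=1: [-19, -8, -11, -1, -18, 1]
q=2: [-3, 1, -11, -1, 1, 1]
q=3: [6, 1, 5, 8, 1, 9]
q=4: [12, 10, 5, 8, 9, 10]
q=5: [15, 10, 13, 17, 10, 17]
q=6: [20, 19, 14, 17, 17, 19]
Optimal cycle mean attained by: cycle 1->3->1, total 7 + 2, length 2.
Answer: λ = 9/2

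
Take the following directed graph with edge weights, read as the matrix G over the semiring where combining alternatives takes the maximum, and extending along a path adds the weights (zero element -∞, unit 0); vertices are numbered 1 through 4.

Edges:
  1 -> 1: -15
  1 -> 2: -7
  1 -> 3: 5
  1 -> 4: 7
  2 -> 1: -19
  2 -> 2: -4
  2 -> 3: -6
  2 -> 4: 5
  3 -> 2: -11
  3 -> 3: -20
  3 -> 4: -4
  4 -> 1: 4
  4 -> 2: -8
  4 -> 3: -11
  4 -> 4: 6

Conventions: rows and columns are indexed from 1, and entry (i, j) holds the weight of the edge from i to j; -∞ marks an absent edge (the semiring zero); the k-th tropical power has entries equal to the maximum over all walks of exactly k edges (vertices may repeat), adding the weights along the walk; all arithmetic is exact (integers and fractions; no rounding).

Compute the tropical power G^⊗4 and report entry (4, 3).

G^⊗2:
  [11, -1, -4, 13]
  [9, -3, -6, 11]
  [0, -12, -15, 2]
  [10, -2, 9, 12]
G^⊗3:
  [17, 5, 16, 19]
  [15, 3, 14, 17]
  [6, -6, 5, 8]
  [16, 4, 15, 18]
G^⊗4:
  [23, 11, 22, 25]
  [21, 9, 20, 23]
  [12, 0, 11, 14]
  [22, 10, 21, 24]
Key observation: the optimum is the walk 4->4->4->1->3, with weight 6 + 6 + 4 + 5 = 21.
Optimal value attained by: walk 4->4->4->1->3.
Answer: (G^⊗4)[4][3] = 21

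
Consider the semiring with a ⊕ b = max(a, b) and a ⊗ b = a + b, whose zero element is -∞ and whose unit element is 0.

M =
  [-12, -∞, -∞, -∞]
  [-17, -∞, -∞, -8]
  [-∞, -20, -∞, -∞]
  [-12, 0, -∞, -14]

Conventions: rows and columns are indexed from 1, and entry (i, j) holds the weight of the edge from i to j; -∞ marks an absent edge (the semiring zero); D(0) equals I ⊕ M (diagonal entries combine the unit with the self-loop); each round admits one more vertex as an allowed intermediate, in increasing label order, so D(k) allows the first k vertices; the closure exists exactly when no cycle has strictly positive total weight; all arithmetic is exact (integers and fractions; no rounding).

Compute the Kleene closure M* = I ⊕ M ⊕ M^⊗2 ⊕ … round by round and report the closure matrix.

D(0):
  [0, -∞, -∞, -∞]
  [-17, 0, -∞, -8]
  [-∞, -20, 0, -∞]
  [-12, 0, -∞, 0]
D(1):
  [0, -∞, -∞, -∞]
  [-17, 0, -∞, -8]
  [-∞, -20, 0, -∞]
  [-12, 0, -∞, 0]
D(2):
  [0, -∞, -∞, -∞]
  [-17, 0, -∞, -8]
  [-37, -20, 0, -28]
  [-12, 0, -∞, 0]
D(3):
  [0, -∞, -∞, -∞]
  [-17, 0, -∞, -8]
  [-37, -20, 0, -28]
  [-12, 0, -∞, 0]
D(4):
  [0, -∞, -∞, -∞]
  [-17, 0, -∞, -8]
  [-37, -20, 0, -28]
  [-12, 0, -∞, 0]
Answer: M* = [[0, -∞, -∞, -∞], [-17, 0, -∞, -8], [-37, -20, 0, -28], [-12, 0, -∞, 0]]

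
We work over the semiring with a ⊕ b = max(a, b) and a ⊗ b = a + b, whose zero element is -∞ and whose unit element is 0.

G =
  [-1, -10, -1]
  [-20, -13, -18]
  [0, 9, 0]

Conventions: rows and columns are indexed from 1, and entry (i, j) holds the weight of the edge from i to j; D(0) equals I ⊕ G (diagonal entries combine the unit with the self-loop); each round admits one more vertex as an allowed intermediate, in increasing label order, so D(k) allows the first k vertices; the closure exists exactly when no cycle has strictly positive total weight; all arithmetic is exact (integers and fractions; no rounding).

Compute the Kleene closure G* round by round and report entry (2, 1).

D(0):
  [0, -10, -1]
  [-20, 0, -18]
  [0, 9, 0]
D(1):
  [0, -10, -1]
  [-20, 0, -18]
  [0, 9, 0]
D(2):
  [0, -10, -1]
  [-20, 0, -18]
  [0, 9, 0]
D(3):
  [0, 8, -1]
  [-18, 0, -18]
  [0, 9, 0]
Answer: G*[2][1] = -18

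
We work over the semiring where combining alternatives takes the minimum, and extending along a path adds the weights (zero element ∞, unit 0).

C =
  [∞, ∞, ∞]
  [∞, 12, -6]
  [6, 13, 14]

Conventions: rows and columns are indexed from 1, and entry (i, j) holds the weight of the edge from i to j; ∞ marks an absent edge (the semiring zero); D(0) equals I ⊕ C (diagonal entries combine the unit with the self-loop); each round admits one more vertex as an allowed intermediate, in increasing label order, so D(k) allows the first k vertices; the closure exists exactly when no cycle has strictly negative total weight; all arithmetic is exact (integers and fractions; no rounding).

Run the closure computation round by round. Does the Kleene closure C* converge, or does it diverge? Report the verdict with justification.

D(0):
  [0, ∞, ∞]
  [∞, 0, -6]
  [6, 13, 0]
D(1):
  [0, ∞, ∞]
  [∞, 0, -6]
  [6, 13, 0]
D(2):
  [0, ∞, ∞]
  [∞, 0, -6]
  [6, 13, 0]
D(3):
  [0, ∞, ∞]
  [0, 0, -6]
  [6, 13, 0]
Key observation: every diagonal entry stays at the unit through all rounds, so no improving cycle exists.
Answer: CONVERGES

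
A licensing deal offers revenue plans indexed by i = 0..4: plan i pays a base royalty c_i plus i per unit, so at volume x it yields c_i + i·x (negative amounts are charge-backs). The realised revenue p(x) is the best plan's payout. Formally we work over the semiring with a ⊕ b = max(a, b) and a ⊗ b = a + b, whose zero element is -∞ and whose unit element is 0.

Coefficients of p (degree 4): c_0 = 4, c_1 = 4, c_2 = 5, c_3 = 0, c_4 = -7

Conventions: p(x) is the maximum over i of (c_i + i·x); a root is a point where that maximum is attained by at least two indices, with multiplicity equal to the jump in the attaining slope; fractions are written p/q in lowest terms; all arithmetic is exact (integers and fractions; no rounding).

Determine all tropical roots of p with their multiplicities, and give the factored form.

hull edge (i=0, c=4) to (i=2, c=5): slope 1/2, span 2
hull edge (i=2, c=5) to (i=3, c=0): slope -5, span 1
hull edge (i=3, c=0) to (i=4, c=-7): slope -7, span 1
Factored form: p(x) = -7 ⊗ (x ⊕ (-1/2)) ⊗ (x ⊕ (-1/2)) ⊗ (x ⊕ 5) ⊗ (x ⊕ 7)
Answer: roots = -1/2 (mult 2), 5 (mult 1), 7 (mult 1)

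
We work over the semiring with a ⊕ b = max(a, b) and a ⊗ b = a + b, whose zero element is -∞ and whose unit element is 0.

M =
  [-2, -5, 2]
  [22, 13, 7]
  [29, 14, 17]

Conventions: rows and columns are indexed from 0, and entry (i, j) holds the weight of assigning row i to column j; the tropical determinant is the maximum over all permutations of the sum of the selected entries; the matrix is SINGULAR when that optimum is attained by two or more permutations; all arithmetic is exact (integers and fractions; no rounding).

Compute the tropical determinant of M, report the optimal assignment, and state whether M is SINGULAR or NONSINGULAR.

σ = (0, 1, 2): (-2) + 13 + 17 = 28
σ = (0, 2, 1): (-2) + 7 + 14 = 19
σ = (1, 0, 2): (-5) + 22 + 17 = 34
σ = (1, 2, 0): (-5) + 7 + 29 = 31
σ = (2, 0, 1): 2 + 22 + 14 = 38
σ = (2, 1, 0): 2 + 13 + 29 = 44
Optimal value attained by: σ = (2, 1, 0).
Answer: det⊕(M) = 44; verdict: NONSINGULAR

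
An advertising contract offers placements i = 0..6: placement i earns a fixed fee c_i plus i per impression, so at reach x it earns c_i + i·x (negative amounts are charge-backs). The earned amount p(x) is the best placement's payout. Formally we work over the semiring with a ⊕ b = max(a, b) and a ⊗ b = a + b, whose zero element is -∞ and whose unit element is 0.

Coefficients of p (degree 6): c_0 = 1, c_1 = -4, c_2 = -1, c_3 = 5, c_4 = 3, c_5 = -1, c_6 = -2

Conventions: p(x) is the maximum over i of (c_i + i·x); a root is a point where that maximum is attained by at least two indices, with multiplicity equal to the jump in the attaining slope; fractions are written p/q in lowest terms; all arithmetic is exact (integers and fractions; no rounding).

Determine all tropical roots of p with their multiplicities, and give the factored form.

hull edge (i=0, c=1) to (i=3, c=5): slope 4/3, span 3
hull edge (i=3, c=5) to (i=4, c=3): slope -2, span 1
hull edge (i=4, c=3) to (i=6, c=-2): slope -5/2, span 2
Factored form: p(x) = -2 ⊗ (x ⊕ (-4/3)) ⊗ (x ⊕ (-4/3)) ⊗ (x ⊕ (-4/3)) ⊗ (x ⊕ 2) ⊗ (x ⊕ 5/2) ⊗ (x ⊕ 5/2)
Answer: roots = -4/3 (mult 3), 2 (mult 1), 5/2 (mult 2)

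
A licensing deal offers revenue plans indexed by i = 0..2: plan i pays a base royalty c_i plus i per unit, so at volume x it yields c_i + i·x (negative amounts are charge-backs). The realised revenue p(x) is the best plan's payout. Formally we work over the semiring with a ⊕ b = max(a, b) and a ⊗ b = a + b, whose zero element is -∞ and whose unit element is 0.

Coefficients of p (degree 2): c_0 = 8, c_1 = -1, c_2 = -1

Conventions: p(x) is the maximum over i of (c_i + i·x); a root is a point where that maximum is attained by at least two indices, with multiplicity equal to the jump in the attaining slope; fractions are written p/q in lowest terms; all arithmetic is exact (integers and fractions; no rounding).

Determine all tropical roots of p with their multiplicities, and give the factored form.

hull edge (i=0, c=8) to (i=2, c=-1): slope -9/2, span 2
Factored form: p(x) = -1 ⊗ (x ⊕ 9/2) ⊗ (x ⊕ 9/2)
Answer: roots = 9/2 (mult 2)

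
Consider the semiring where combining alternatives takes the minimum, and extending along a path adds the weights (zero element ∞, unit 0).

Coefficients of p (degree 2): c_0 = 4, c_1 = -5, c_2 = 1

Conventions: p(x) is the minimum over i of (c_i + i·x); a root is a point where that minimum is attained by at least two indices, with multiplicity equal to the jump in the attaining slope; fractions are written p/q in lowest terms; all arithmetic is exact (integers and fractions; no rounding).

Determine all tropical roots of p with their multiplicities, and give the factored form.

hull edge (i=0, c=4) to (i=1, c=-5): slope -9, span 1
hull edge (i=1, c=-5) to (i=2, c=1): slope 6, span 1
Factored form: p(x) = 1 ⊗ (x ⊕ (-6)) ⊗ (x ⊕ 9)
Answer: roots = -6 (mult 1), 9 (mult 1)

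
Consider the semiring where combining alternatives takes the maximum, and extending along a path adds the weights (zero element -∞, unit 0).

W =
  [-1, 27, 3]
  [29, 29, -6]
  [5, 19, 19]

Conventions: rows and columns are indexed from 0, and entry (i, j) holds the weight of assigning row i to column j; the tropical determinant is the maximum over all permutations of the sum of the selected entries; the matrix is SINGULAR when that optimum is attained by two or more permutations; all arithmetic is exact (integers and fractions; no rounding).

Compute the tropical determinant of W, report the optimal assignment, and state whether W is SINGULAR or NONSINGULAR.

σ = (0, 1, 2): (-1) + 29 + 19 = 47
σ = (0, 2, 1): (-1) + (-6) + 19 = 12
σ = (1, 0, 2): 27 + 29 + 19 = 75
σ = (1, 2, 0): 27 + (-6) + 5 = 26
σ = (2, 0, 1): 3 + 29 + 19 = 51
σ = (2, 1, 0): 3 + 29 + 5 = 37
Optimal value attained by: σ = (1, 0, 2).
Answer: det⊕(W) = 75; verdict: NONSINGULAR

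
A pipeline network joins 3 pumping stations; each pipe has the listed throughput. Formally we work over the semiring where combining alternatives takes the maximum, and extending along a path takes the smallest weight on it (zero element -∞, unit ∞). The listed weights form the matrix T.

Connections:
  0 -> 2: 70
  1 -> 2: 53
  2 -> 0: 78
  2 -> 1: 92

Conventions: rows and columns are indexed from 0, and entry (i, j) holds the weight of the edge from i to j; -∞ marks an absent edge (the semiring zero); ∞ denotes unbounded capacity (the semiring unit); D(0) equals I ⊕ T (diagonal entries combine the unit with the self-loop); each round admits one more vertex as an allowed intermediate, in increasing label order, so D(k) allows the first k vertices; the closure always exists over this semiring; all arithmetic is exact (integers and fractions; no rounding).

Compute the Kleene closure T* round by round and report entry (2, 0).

D(0):
  [∞, -∞, 70]
  [-∞, ∞, 53]
  [78, 92, ∞]
D(1):
  [∞, -∞, 70]
  [-∞, ∞, 53]
  [78, 92, ∞]
D(2):
  [∞, -∞, 70]
  [-∞, ∞, 53]
  [78, 92, ∞]
D(3):
  [∞, 70, 70]
  [53, ∞, 53]
  [78, 92, ∞]
Answer: T*[2][0] = 78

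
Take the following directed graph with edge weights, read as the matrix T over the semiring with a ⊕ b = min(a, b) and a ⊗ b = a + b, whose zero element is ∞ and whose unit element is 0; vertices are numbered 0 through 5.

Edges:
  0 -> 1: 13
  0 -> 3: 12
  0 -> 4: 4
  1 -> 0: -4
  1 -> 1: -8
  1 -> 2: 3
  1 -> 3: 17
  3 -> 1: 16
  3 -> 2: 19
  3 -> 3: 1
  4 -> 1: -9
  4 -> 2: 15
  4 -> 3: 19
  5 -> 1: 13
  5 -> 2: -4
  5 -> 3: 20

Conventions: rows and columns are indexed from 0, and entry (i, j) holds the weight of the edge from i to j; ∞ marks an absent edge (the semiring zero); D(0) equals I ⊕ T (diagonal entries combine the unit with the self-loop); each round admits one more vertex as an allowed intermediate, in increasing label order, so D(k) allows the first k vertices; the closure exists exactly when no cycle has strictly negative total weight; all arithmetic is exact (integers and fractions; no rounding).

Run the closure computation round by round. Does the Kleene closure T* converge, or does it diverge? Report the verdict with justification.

Detection: at round 0, diagonal entry (1, 1) turns strictly negative.
Key observation: the cycle 1->1 has total weight (-8), which is strictly negative.
Answer: DIVERGES — negative cycle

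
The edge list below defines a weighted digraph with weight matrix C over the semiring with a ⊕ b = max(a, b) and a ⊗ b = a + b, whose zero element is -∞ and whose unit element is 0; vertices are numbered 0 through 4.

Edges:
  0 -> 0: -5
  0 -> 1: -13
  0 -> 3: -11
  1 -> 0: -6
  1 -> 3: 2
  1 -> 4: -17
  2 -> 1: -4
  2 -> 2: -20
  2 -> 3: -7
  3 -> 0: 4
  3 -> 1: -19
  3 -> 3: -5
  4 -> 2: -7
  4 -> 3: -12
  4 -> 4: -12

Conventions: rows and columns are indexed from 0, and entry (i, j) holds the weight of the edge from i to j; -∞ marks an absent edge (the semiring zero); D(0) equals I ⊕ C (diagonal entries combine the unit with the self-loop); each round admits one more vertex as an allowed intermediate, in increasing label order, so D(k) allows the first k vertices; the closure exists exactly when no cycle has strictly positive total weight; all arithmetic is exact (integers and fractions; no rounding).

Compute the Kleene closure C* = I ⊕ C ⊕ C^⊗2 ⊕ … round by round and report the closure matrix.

D(0):
  [0, -13, -∞, -11, -∞]
  [-6, 0, -∞, 2, -17]
  [-∞, -4, 0, -7, -∞]
  [4, -19, -∞, 0, -∞]
  [-∞, -∞, -7, -12, 0]
D(1):
  [0, -13, -∞, -11, -∞]
  [-6, 0, -∞, 2, -17]
  [-∞, -4, 0, -7, -∞]
  [4, -9, -∞, 0, -∞]
  [-∞, -∞, -7, -12, 0]
D(2):
  [0, -13, -∞, -11, -30]
  [-6, 0, -∞, 2, -17]
  [-10, -4, 0, -2, -21]
  [4, -9, -∞, 0, -26]
  [-∞, -∞, -7, -12, 0]
D(3):
  [0, -13, -∞, -11, -30]
  [-6, 0, -∞, 2, -17]
  [-10, -4, 0, -2, -21]
  [4, -9, -∞, 0, -26]
  [-17, -11, -7, -9, 0]
D(4):
  [0, -13, -∞, -11, -30]
  [6, 0, -∞, 2, -17]
  [2, -4, 0, -2, -21]
  [4, -9, -∞, 0, -26]
  [-5, -11, -7, -9, 0]
D(5):
  [0, -13, -37, -11, -30]
  [6, 0, -24, 2, -17]
  [2, -4, 0, -2, -21]
  [4, -9, -33, 0, -26]
  [-5, -11, -7, -9, 0]
Answer: C* = [[0, -13, -37, -11, -30], [6, 0, -24, 2, -17], [2, -4, 0, -2, -21], [4, -9, -33, 0, -26], [-5, -11, -7, -9, 0]]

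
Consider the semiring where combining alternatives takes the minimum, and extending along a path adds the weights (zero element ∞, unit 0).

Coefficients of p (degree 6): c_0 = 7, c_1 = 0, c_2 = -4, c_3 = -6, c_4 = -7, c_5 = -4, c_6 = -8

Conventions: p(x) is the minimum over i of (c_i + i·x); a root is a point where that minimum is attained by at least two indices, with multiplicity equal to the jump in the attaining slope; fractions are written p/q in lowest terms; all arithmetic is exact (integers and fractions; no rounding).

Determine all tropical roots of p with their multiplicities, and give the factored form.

hull edge (i=0, c=7) to (i=1, c=0): slope -7, span 1
hull edge (i=1, c=0) to (i=2, c=-4): slope -4, span 1
hull edge (i=2, c=-4) to (i=3, c=-6): slope -2, span 1
hull edge (i=3, c=-6) to (i=4, c=-7): slope -1, span 1
hull edge (i=4, c=-7) to (i=6, c=-8): slope -1/2, span 2
Factored form: p(x) = -8 ⊗ (x ⊕ 1/2) ⊗ (x ⊕ 1/2) ⊗ (x ⊕ 1) ⊗ (x ⊕ 2) ⊗ (x ⊕ 4) ⊗ (x ⊕ 7)
Answer: roots = 1/2 (mult 2), 1 (mult 1), 2 (mult 1), 4 (mult 1), 7 (mult 1)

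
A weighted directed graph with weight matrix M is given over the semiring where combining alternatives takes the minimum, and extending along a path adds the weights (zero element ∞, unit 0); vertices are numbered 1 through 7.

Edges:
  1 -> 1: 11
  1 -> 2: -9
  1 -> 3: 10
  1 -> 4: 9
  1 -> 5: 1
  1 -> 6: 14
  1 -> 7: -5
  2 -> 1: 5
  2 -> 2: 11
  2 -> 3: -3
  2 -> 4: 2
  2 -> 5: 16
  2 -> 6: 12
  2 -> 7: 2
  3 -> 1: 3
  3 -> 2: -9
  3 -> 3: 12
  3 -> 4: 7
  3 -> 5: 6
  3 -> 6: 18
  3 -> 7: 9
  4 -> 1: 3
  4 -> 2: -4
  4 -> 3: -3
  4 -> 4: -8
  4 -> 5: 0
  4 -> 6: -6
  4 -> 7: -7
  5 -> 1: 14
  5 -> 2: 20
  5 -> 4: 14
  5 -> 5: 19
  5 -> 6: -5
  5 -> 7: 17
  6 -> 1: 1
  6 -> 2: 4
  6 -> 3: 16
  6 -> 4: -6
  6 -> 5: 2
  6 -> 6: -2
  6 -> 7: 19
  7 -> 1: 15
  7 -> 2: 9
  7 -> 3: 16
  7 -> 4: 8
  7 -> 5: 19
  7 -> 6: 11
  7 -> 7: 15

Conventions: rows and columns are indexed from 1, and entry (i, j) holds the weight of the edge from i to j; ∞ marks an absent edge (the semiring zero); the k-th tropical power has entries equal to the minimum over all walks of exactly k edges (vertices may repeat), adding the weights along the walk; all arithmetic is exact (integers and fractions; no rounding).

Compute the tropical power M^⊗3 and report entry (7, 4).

M^⊗2:
  [-4, 1, -12, -7, 7, -4, -7]
  [0, -12, -1, -6, 2, -4, -5]
  [-4, -6, -12, -7, 4, 1, -7]
  [-5, -12, -11, -16, -8, -14, -15]
  [-4, -1, 11, -11, -3, -7, 7]
  [-3, -10, -9, -14, -6, -12, -13]
  [11, 4, 5, 0, 8, 2, 1]
M^⊗3:
  [-9, -21, -10, -15, -7, -13, -14]
  [-7, -10, -15, -14, -6, -12, -13]
  [-9, -21, -10, -15, -7, -13, -14]
  [-13, -20, -19, -24, -16, -22, -23]
  [-8, -15, -14, -19, -11, -17, -18]
  [-11, -18, -17, -22, -14, -20, -21]
  [3, -4, -3, -8, 0, -6, -7]
Key observation: the optimum is the walk 7->4->4->4, with weight 8 + (-8) + (-8) = -8.
Optimal value attained by: walk 7->4->4->4.
Answer: (M^⊗3)[7][4] = -8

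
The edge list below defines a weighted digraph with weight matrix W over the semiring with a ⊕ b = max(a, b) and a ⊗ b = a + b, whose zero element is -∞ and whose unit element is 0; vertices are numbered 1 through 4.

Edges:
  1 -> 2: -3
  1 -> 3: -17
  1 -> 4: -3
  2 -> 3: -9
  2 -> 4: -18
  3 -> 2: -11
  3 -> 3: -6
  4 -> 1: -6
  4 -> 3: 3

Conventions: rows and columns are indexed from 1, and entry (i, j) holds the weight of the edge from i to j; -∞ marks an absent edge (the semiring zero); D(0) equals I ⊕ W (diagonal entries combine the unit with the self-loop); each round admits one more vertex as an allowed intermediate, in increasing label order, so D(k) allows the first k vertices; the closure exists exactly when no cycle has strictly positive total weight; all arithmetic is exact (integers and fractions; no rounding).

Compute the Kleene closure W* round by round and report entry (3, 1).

D(0):
  [0, -3, -17, -3]
  [-∞, 0, -9, -18]
  [-∞, -11, 0, -∞]
  [-6, -∞, 3, 0]
D(1):
  [0, -3, -17, -3]
  [-∞, 0, -9, -18]
  [-∞, -11, 0, -∞]
  [-6, -9, 3, 0]
D(2):
  [0, -3, -12, -3]
  [-∞, 0, -9, -18]
  [-∞, -11, 0, -29]
  [-6, -9, 3, 0]
D(3):
  [0, -3, -12, -3]
  [-∞, 0, -9, -18]
  [-∞, -11, 0, -29]
  [-6, -8, 3, 0]
D(4):
  [0, -3, 0, -3]
  [-24, 0, -9, -18]
  [-35, -11, 0, -29]
  [-6, -8, 3, 0]
Answer: W*[3][1] = -35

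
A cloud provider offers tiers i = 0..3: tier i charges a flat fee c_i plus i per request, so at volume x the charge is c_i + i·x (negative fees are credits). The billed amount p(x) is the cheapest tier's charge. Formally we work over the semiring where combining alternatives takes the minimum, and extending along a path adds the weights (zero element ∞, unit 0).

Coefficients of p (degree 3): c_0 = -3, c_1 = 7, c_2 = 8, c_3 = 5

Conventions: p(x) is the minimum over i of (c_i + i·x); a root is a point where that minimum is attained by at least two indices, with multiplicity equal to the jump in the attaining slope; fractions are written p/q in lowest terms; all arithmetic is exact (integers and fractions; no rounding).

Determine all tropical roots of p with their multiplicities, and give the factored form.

hull edge (i=0, c=-3) to (i=3, c=5): slope 8/3, span 3
Factored form: p(x) = 5 ⊗ (x ⊕ (-8/3)) ⊗ (x ⊕ (-8/3)) ⊗ (x ⊕ (-8/3))
Answer: roots = -8/3 (mult 3)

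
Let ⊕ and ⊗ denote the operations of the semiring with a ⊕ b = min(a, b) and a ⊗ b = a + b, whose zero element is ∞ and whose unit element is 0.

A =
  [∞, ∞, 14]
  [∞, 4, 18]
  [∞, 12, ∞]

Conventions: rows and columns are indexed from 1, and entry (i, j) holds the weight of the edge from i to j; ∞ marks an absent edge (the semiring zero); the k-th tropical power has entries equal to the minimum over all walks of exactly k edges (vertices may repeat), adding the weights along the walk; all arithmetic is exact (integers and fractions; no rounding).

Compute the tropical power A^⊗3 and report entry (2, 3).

A^⊗2:
  [∞, 26, ∞]
  [∞, 8, 22]
  [∞, 16, 30]
A^⊗3:
  [∞, 30, 44]
  [∞, 12, 26]
  [∞, 20, 34]
Key observation: the optimum is the walk 2->2->2->3, with weight 4 + 4 + 18 = 26.
Optimal value attained by: walk 2->2->2->3.
Answer: (A^⊗3)[2][3] = 26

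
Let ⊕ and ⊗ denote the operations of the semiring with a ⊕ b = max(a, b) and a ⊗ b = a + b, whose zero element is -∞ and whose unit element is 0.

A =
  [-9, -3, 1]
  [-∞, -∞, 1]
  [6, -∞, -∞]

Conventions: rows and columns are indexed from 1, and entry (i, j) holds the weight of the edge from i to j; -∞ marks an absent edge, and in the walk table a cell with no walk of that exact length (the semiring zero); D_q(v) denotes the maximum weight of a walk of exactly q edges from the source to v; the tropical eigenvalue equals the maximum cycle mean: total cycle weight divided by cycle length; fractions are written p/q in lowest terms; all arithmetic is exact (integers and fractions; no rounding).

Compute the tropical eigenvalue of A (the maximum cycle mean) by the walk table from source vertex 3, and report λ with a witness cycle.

q=0: [-∞, -∞, 0]
q=1: [6, -∞, -∞]
q=2: [-3, 3, 7]
q=3: [13, -6, 4]
Optimal cycle mean attained by: cycle 1->3->1, total 1 + 6, length 2.
Answer: λ = 7/2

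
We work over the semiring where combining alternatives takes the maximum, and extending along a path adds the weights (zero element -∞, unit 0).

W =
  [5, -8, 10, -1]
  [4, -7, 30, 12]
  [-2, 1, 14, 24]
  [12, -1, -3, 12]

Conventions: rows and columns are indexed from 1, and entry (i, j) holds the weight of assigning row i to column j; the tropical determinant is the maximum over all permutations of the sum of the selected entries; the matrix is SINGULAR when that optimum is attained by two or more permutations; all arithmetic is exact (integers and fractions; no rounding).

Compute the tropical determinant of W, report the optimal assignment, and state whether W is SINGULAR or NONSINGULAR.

σ = (1, 2, 3, 4): 5 + (-7) + 14 + 12 = 24
σ = (1, 2, 4, 3): 5 + (-7) + 24 + (-3) = 19
σ = (1, 3, 2, 4): 5 + 30 + 1 + 12 = 48
σ = (1, 3, 4, 2): 5 + 30 + 24 + (-1) = 58
σ = (1, 4, 2, 3): 5 + 12 + 1 + (-3) = 15
σ = (1, 4, 3, 2): 5 + 12 + 14 + (-1) = 30
σ = (2, 1, 3, 4): (-8) + 4 + 14 + 12 = 22
σ = (2, 1, 4, 3): (-8) + 4 + 24 + (-3) = 17
σ = (2, 3, 1, 4): (-8) + 30 + (-2) + 12 = 32
σ = (2, 3, 4, 1): (-8) + 30 + 24 + 12 = 58
σ = (2, 4, 1, 3): (-8) + 12 + (-2) + (-3) = -1
σ = (2, 4, 3, 1): (-8) + 12 + 14 + 12 = 30
σ = (3, 1, 2, 4): 10 + 4 + 1 + 12 = 27
σ = (3, 1, 4, 2): 10 + 4 + 24 + (-1) = 37
σ = (3, 2, 1, 4): 10 + (-7) + (-2) + 12 = 13
σ = (3, 2, 4, 1): 10 + (-7) + 24 + 12 = 39
σ = (3, 4, 1, 2): 10 + 12 + (-2) + (-1) = 19
σ = (3, 4, 2, 1): 10 + 12 + 1 + 12 = 35
σ = (4, 1, 2, 3): (-1) + 4 + 1 + (-3) = 1
σ = (4, 1, 3, 2): (-1) + 4 + 14 + (-1) = 16
σ = (4, 2, 1, 3): (-1) + (-7) + (-2) + (-3) = -13
σ = (4, 2, 3, 1): (-1) + (-7) + 14 + 12 = 18
σ = (4, 3, 1, 2): (-1) + 30 + (-2) + (-1) = 26
σ = (4, 3, 2, 1): (-1) + 30 + 1 + 12 = 42
Optimal value attained by: σ = (1, 3, 4, 2).
Answer: det⊕(W) = 58; verdict: SINGULAR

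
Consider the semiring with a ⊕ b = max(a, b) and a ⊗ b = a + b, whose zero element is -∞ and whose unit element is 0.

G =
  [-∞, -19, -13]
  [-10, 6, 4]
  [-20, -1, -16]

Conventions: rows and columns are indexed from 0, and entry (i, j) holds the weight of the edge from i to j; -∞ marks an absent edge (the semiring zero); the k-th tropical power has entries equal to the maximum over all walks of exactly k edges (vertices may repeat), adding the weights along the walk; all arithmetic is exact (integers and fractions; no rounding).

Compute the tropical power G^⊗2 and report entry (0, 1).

G^⊗2:
  [-29, -13, -15]
  [-4, 12, 10]
  [-11, 5, 3]
Key observation: the optimum is the walk 0->1->1, with weight (-19) + 6 = -13.
Optimal value attained by: walk 0->1->1.
Answer: (G^⊗2)[0][1] = -13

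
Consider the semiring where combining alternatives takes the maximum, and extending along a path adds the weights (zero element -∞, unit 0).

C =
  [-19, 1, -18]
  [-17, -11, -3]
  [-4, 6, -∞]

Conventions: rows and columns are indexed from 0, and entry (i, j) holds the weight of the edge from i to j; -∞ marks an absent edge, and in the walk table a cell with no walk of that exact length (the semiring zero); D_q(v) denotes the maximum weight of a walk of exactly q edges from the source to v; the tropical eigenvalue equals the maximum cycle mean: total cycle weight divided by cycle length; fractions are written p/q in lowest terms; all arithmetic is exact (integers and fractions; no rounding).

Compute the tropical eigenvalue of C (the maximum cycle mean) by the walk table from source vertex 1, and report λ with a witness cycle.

q=0: [-∞, 0, -∞]
q=1: [-17, -11, -3]
q=2: [-7, 3, -14]
q=3: [-14, -6, 0]
Optimal cycle mean attained by: cycle 1->2->1, total (-3) + 6, length 2.
Answer: λ = 3/2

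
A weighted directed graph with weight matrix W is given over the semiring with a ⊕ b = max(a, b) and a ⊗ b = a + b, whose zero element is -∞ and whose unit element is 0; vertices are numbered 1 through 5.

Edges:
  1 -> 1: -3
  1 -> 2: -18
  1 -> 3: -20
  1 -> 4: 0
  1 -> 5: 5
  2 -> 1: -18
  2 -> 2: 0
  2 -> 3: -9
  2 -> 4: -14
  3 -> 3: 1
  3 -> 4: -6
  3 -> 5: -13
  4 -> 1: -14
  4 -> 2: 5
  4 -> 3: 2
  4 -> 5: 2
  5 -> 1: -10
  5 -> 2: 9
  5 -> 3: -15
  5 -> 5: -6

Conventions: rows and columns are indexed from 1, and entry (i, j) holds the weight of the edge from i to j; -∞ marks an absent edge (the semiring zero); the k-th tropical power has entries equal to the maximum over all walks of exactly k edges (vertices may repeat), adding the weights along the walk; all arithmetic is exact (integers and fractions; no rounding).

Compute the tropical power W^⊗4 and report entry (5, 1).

W^⊗2:
  [-5, 14, 2, -3, 2]
  [-18, 0, -8, -14, -12]
  [-20, -1, 2, -5, -4]
  [-8, 11, 3, -4, -4]
  [-9, 9, 0, -5, -5]
W^⊗3:
  [-4, 14, 5, 0, 0]
  [-18, 0, -7, -14, -12]
  [-14, 5, 3, -4, -3]
  [-7, 11, 4, -3, -2]
  [-9, 9, 1, -5, -3]
W^⊗4:
  [-4, 14, 6, 0, 2]
  [-18, 0, -6, -13, -12]
  [-13, 6, 4, -3, -2]
  [-7, 11, 5, -2, -1]
  [-9, 9, 2, -5, -3]
Key observation: the optimum is the walk 5->2->2->2->1, with weight 9 + 0 + 0 + (-18) = -9.
Optimal value attained by: walk 5->2->2->2->1.
Answer: (W^⊗4)[5][1] = -9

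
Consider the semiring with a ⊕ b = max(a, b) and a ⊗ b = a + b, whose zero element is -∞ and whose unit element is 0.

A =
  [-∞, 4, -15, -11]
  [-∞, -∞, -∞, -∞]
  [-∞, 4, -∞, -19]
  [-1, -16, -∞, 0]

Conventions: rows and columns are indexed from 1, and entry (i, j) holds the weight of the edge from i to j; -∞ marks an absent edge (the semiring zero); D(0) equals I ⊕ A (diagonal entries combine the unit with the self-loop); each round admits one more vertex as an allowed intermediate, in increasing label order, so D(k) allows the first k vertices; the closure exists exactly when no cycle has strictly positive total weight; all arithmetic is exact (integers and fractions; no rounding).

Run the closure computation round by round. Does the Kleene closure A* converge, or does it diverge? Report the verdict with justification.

D(0):
  [0, 4, -15, -11]
  [-∞, 0, -∞, -∞]
  [-∞, 4, 0, -19]
  [-1, -16, -∞, 0]
D(1):
  [0, 4, -15, -11]
  [-∞, 0, -∞, -∞]
  [-∞, 4, 0, -19]
  [-1, 3, -16, 0]
D(2):
  [0, 4, -15, -11]
  [-∞, 0, -∞, -∞]
  [-∞, 4, 0, -19]
  [-1, 3, -16, 0]
D(3):
  [0, 4, -15, -11]
  [-∞, 0, -∞, -∞]
  [-∞, 4, 0, -19]
  [-1, 3, -16, 0]
D(4):
  [0, 4, -15, -11]
  [-∞, 0, -∞, -∞]
  [-20, 4, 0, -19]
  [-1, 3, -16, 0]
Key observation: every diagonal entry stays at the unit through all rounds, so no improving cycle exists.
Answer: CONVERGES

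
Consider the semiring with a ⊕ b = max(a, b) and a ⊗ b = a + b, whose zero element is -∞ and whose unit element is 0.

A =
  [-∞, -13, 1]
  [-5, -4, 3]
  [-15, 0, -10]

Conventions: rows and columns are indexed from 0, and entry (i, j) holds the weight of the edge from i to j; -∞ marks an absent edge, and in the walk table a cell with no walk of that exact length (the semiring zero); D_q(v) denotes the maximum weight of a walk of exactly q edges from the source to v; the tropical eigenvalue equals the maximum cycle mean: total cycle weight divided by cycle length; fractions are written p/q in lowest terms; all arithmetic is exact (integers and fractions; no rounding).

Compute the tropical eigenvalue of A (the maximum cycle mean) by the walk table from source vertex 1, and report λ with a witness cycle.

q=0: [-∞, 0, -∞]
q=1: [-5, -4, 3]
q=2: [-9, 3, -1]
q=3: [-2, -1, 6]
Optimal cycle mean attained by: cycle 1->2->1, total 3 + 0, length 2.
Answer: λ = 3/2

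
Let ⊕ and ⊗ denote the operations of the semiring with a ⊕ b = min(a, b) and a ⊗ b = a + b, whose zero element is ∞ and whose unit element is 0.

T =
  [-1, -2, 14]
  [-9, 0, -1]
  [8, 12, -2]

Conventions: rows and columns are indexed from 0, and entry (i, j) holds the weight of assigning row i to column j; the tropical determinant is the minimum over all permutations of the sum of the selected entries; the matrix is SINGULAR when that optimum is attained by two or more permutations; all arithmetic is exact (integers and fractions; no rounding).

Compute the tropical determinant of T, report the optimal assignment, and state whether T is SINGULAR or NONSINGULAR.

σ = (0, 1, 2): (-1) + 0 + (-2) = -3
σ = (0, 2, 1): (-1) + (-1) + 12 = 10
σ = (1, 0, 2): (-2) + (-9) + (-2) = -13
σ = (1, 2, 0): (-2) + (-1) + 8 = 5
σ = (2, 0, 1): 14 + (-9) + 12 = 17
σ = (2, 1, 0): 14 + 0 + 8 = 22
Optimal value attained by: σ = (1, 0, 2).
Answer: det⊕(T) = -13; verdict: NONSINGULAR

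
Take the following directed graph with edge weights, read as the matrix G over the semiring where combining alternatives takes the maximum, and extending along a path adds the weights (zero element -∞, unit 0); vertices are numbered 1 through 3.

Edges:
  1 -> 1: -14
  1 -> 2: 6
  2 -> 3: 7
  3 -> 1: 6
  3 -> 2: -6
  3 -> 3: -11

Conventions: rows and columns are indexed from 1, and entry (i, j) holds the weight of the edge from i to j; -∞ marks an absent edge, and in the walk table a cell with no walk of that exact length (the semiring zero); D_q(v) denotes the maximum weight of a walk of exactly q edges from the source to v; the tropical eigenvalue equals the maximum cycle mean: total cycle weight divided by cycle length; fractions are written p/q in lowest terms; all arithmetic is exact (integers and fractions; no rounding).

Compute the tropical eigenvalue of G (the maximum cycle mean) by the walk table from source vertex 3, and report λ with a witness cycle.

q=0: [-∞, -∞, 0]
q=1: [6, -6, -11]
q=2: [-5, 12, 1]
q=3: [7, 1, 19]
Optimal cycle mean attained by: cycle 1->2->3->1, total 6 + 7 + 6, length 3.
Answer: λ = 19/3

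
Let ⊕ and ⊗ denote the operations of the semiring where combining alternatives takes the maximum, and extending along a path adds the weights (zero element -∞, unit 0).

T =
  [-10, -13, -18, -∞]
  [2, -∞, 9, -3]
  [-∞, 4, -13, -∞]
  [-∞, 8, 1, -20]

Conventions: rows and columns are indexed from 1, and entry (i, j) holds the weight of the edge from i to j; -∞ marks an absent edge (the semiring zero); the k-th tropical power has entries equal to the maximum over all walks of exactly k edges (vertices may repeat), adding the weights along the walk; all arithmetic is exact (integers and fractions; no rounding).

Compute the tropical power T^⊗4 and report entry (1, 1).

T^⊗2:
  [-11, -14, -4, -16]
  [-8, 13, -2, -23]
  [6, -9, 13, 1]
  [10, 5, 17, 5]
T^⊗3:
  [-12, 0, -5, -17]
  [15, 2, 22, 10]
  [-4, 17, 2, -12]
  [7, 21, 14, 2]
T^⊗4:
  [2, -1, 9, -3]
  [5, 26, 11, -1]
  [19, 6, 26, 14]
  [23, 18, 30, 18]
Key observation: the optimum is the walk 1->2->3->2->1, with weight (-13) + 9 + 4 + 2 = 2.
Optimal value attained by: walk 1->2->3->2->1.
Answer: (T^⊗4)[1][1] = 2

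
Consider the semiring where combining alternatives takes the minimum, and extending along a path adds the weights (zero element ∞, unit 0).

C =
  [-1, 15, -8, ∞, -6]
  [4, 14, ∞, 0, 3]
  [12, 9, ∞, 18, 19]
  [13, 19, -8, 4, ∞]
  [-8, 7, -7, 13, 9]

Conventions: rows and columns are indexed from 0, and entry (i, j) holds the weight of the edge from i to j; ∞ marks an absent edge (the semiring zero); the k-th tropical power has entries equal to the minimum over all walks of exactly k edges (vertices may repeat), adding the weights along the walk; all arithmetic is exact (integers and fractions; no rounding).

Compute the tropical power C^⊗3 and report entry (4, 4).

C^⊗2:
  [-14, 1, -13, 7, -7]
  [-5, 10, -8, 4, -2]
  [11, 23, 4, 9, 6]
  [4, 1, -4, 8, 7]
  [-9, 2, -16, 7, -14]
C^⊗3:
  [-15, -4, -22, 1, -20]
  [-10, 1, -13, 8, -11]
  [-2, 13, -1, 13, 5]
  [-1, 5, -4, 1, -2]
  [-22, -7, -21, -1, -15]
Key observation: the optimum is the walk 4->0->0->4, with weight (-8) + (-1) + (-6) = -15.
Optimal value attained by: walk 4->0->0->4.
Answer: (C^⊗3)[4][4] = -15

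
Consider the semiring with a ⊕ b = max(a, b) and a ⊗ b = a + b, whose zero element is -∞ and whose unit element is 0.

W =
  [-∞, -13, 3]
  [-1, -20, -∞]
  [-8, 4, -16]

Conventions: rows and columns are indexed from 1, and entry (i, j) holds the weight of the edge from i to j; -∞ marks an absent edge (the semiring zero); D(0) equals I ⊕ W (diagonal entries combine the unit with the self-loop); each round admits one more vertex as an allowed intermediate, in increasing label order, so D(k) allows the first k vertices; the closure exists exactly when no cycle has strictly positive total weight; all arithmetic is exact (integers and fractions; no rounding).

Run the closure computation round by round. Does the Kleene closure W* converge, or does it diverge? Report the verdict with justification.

D(0):
  [0, -13, 3]
  [-1, 0, -∞]
  [-8, 4, 0]
D(1):
  [0, -13, 3]
  [-1, 0, 2]
  [-8, 4, 0]
Detection: at round 2, diagonal entry (3, 3) turns strictly positive.
Key observation: the cycle 3->2->1->3 has total weight 4 + (-1) + 3, which is strictly positive.
Answer: DIVERGES — positive cycle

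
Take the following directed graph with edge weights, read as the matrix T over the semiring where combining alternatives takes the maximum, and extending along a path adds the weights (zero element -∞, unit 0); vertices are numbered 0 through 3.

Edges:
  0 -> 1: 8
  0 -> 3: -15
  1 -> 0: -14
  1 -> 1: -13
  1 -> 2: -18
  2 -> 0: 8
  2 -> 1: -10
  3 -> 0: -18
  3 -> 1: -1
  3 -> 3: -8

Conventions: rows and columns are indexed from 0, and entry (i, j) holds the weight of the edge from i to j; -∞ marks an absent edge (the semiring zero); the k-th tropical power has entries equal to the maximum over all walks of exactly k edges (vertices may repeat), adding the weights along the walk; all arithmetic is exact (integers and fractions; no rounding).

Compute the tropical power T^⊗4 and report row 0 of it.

T^⊗2:
  [-6, -5, -10, -23]
  [-10, -6, -31, -29]
  [-24, 16, -28, -7]
  [-15, -9, -19, -16]
T^⊗3:
  [-2, 2, -23, -21]
  [-20, -2, -24, -25]
  [2, 3, -2, -15]
  [-11, -7, -27, -24]
T^⊗4:
  [-12, 6, -16, -17]
  [-16, -12, -20, -33]
  [6, 10, -15, -13]
  [-19, -3, -25, -26]
Answer: row 0 of T^⊗4 = [-12, 6, -16, -17]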